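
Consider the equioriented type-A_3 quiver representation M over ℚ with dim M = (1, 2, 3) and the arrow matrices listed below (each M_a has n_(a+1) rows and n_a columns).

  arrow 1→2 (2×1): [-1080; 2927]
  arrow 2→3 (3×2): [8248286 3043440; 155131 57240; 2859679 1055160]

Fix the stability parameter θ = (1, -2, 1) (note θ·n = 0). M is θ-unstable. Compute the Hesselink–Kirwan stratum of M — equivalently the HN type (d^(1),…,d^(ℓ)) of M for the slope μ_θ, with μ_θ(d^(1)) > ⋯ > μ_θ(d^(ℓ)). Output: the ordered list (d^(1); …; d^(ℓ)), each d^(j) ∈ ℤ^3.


Barcode: M ≅ I[1,2], I[2,3], I[3,3]^2. HN layers by μ_θ (3 steps, strictly decreasing):
  μ^(1)=1; μ^(2)=-1/2; μ^(3)=-2

((0, 0, 3); (1, 1, 0); (0, 1, 0))


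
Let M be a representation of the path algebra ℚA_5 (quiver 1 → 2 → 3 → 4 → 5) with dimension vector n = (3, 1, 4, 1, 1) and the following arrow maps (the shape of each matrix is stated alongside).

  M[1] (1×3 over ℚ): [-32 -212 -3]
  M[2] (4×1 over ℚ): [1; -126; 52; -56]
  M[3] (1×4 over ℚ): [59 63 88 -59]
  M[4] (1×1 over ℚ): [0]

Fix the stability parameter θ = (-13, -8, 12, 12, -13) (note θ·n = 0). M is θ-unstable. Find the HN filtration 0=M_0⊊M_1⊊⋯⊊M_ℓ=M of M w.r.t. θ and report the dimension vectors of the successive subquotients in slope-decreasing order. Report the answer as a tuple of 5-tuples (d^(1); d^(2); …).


Via rank(M_{q-1}∘⋯∘M_p): M ≅ I[1,1]^2, I[1,4], I[3,3]^3, I[5,5].
μ_θ-semistable layers: μ^(1)=12; μ^(2)=-8; μ^(3)=-13

((0, 0, 4, 1, 0); (0, 1, 0, 0, 0); (3, 0, 0, 0, 1))


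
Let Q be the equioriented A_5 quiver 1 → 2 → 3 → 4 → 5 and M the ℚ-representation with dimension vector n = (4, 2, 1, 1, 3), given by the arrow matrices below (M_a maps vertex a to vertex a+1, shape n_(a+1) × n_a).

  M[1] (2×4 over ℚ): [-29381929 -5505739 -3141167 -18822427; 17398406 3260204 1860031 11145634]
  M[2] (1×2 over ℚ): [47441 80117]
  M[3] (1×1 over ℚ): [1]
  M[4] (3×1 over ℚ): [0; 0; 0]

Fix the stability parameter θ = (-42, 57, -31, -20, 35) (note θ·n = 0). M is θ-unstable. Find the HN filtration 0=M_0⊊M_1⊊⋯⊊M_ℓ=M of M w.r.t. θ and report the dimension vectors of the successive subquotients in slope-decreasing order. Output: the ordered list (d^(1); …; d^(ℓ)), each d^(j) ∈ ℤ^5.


Via rank(M_{q-1}∘⋯∘M_p): M ≅ I[1,1]^2, I[1,2], I[1,4], I[5,5]^3.
μ_θ-semistable layers: μ^(1)=57; μ^(2)=35; μ^(3)=2; μ^(4)=-42

((0, 1, 0, 0, 0); (0, 0, 0, 0, 3); (0, 1, 1, 1, 0); (4, 0, 0, 0, 0))


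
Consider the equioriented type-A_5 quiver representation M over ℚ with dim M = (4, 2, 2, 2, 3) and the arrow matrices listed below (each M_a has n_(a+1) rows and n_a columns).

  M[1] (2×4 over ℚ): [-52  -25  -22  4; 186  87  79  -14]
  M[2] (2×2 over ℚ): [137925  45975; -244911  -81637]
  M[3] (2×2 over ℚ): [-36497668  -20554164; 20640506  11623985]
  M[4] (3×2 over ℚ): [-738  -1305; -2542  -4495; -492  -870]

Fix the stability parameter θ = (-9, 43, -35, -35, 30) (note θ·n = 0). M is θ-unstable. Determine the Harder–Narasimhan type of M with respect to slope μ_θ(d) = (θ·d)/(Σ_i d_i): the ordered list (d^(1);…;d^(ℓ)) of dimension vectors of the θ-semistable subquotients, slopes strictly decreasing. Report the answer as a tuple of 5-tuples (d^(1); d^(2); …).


Interval decomposition of M: I[1,1]^2, I[1,2], I[1,5], I[3,4], I[5,5]^2.
HN type (ℓ=4): μ^(1)=43; μ^(2)=30; μ^(3)=-9; μ^(4)=-35

((0, 1, 0, 0, 0); (0, 0, 0, 0, 3); (4, 1, 1, 1, 0); (0, 0, 1, 1, 0))


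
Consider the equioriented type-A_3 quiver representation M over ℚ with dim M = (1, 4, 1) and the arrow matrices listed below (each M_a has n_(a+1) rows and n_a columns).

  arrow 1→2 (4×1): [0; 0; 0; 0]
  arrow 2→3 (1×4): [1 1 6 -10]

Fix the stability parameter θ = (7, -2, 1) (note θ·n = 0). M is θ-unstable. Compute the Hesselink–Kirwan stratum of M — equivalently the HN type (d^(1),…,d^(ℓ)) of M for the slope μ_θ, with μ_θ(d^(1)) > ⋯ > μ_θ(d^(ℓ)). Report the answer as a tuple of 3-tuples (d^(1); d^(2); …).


Barcode: M ≅ I[1,1], I[2,2]^3, I[2,3]. HN layers by μ_θ (3 steps, strictly decreasing):
  μ^(1)=7; μ^(2)=1; μ^(3)=-2

((1, 0, 0); (0, 0, 1); (0, 4, 0))


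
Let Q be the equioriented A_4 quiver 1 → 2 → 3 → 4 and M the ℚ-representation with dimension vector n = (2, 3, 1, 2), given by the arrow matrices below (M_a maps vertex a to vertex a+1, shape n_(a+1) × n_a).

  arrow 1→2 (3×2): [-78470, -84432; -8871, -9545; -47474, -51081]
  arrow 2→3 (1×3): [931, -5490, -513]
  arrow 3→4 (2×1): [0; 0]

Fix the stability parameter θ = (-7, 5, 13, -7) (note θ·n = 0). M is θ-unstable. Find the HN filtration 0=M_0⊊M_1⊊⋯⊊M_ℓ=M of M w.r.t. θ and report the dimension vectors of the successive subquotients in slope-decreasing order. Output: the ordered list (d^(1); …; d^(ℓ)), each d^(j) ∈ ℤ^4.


Via rank(M_{q-1}∘⋯∘M_p): M ≅ I[1,2], I[1,3], I[2,2], I[4,4]^2.
μ_θ-semistable layers: μ^(1)=13; μ^(2)=5; μ^(3)=-7

((0, 0, 1, 0); (0, 3, 0, 0); (2, 0, 0, 2))


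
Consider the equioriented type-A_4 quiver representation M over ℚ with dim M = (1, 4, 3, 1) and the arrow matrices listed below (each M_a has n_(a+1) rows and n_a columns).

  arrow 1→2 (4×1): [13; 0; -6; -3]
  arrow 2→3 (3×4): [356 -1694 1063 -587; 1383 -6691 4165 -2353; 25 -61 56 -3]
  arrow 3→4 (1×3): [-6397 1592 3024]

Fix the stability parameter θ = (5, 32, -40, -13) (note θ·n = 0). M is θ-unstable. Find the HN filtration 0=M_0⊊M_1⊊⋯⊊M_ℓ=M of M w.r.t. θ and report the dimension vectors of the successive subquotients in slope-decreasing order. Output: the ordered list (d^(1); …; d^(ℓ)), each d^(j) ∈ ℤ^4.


Via rank(M_{q-1}∘⋯∘M_p): M ≅ I[1,4], I[2,2], I[2,3]^2.
μ_θ-semistable layers: μ^(1)=32; μ^(2)=-4

((0, 1, 0, 0); (1, 3, 3, 1))


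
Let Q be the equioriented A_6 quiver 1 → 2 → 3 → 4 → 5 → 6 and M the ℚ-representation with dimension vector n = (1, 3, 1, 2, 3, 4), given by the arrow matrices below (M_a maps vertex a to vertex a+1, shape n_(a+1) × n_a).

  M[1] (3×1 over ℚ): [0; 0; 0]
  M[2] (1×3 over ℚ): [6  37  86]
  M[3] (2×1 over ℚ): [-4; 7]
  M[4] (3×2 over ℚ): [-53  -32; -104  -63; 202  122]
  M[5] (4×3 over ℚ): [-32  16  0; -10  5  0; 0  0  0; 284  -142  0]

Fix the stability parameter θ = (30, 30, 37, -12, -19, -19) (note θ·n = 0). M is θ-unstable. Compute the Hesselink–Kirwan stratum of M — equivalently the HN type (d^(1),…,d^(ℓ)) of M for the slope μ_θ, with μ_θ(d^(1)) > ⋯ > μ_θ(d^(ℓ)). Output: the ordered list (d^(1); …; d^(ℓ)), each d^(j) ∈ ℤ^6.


Via rank(M_{q-1}∘⋯∘M_p): M ≅ I[1,1], I[2,2]^2, I[2,6], I[4,5], I[5,5], I[6,6]^3.
μ_θ-semistable layers: μ^(1)=30; μ^(2)=17/5; μ^(3)=-31/2; μ^(4)=-19

((1, 2, 0, 0, 0, 0); (0, 1, 1, 1, 1, 1); (0, 0, 0, 1, 1, 0); (0, 0, 0, 0, 1, 3))


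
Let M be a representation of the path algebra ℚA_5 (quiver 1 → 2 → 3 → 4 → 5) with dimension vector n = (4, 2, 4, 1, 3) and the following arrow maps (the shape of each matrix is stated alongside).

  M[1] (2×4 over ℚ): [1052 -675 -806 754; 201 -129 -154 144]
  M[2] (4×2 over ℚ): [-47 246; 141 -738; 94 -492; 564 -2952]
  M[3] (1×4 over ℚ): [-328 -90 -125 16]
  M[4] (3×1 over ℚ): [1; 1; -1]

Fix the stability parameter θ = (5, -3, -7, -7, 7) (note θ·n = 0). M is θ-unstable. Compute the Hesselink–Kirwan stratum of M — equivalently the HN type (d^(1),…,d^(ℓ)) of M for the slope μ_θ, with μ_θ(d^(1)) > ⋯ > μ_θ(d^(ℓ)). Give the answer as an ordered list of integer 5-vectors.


Interval decomposition of M: I[1,1]^2, I[1,2], I[1,3], I[3,3]^2, I[3,5], I[5,5]^2.
HN type (ℓ=5): μ^(1)=7; μ^(2)=5; μ^(3)=1; μ^(4)=-5/3; μ^(5)=-7

((0, 0, 0, 0, 3); (2, 0, 0, 0, 0); (1, 1, 0, 0, 0); (1, 1, 1, 0, 0); (0, 0, 3, 1, 0))


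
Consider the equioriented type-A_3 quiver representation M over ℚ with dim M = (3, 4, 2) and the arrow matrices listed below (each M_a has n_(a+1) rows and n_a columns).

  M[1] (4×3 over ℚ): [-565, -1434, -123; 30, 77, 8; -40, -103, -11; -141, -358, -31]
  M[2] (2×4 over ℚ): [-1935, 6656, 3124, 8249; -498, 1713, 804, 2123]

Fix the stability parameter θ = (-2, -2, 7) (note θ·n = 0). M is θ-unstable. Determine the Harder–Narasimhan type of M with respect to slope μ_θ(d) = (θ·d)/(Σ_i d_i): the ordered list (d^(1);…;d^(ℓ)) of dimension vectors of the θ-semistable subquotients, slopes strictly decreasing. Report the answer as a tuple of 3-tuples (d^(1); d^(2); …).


Barcode: M ≅ I[1,2], I[1,3]^2, I[2,2]. HN layers by μ_θ (2 steps, strictly decreasing):
  μ^(1)=7; μ^(2)=-2

((0, 0, 2); (3, 4, 0))


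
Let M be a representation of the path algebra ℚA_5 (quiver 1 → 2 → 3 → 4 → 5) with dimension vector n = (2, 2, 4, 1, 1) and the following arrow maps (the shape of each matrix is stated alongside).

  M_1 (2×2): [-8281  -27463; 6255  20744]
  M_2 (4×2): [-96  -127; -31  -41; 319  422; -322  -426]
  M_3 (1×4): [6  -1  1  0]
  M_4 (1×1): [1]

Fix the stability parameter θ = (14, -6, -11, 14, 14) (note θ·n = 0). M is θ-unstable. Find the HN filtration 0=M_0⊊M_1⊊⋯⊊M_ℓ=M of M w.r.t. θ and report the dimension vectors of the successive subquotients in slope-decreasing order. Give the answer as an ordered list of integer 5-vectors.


Barcode: M ≅ I[1,3], I[1,5], I[3,3]^2. HN layers by μ_θ (3 steps, strictly decreasing):
  μ^(1)=14; μ^(2)=-1; μ^(3)=-11

((0, 0, 0, 1, 1); (2, 2, 2, 0, 0); (0, 0, 2, 0, 0))


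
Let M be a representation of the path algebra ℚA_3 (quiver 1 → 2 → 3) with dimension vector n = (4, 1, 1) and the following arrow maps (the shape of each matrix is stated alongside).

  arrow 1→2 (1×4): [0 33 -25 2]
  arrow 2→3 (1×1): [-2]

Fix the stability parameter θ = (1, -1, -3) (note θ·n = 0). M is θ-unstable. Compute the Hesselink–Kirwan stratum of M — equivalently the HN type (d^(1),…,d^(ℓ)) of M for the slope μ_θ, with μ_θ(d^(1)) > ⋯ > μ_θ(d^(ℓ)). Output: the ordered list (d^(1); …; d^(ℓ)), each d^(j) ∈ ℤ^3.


Interval decomposition of M: I[1,1]^3, I[1,3].
HN type (ℓ=2): μ^(1)=1; μ^(2)=-1

((3, 0, 0); (1, 1, 1))


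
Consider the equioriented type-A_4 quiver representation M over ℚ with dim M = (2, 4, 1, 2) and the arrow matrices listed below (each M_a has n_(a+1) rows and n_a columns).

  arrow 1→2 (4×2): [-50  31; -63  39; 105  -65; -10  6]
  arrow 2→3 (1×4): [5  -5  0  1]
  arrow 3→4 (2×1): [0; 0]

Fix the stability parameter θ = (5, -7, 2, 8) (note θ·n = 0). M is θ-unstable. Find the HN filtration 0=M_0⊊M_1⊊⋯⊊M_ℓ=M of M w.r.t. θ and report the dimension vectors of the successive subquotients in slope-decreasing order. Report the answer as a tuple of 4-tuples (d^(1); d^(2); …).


Via rank(M_{q-1}∘⋯∘M_p): M ≅ I[1,2], I[1,3], I[2,2]^2, I[4,4]^2.
μ_θ-semistable layers: μ^(1)=8; μ^(2)=2; μ^(3)=-1; μ^(4)=-7

((0, 0, 0, 2); (0, 0, 1, 0); (2, 2, 0, 0); (0, 2, 0, 0))


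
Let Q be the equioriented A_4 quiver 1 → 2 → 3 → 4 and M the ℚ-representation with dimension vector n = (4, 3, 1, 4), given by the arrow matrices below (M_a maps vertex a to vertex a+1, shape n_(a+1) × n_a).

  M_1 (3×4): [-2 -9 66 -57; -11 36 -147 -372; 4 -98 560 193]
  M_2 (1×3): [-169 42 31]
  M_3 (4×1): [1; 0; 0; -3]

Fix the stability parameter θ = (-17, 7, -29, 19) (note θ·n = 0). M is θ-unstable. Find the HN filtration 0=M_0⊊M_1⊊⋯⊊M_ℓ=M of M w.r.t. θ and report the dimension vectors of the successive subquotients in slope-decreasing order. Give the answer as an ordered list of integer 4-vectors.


Via rank(M_{q-1}∘⋯∘M_p): M ≅ I[1,1], I[1,2]^2, I[1,4], I[4,4]^3.
μ_θ-semistable layers: μ^(1)=19; μ^(2)=7; μ^(3)=-11; μ^(4)=-17

((0, 0, 0, 4); (0, 2, 0, 0); (0, 1, 1, 0); (4, 0, 0, 0))


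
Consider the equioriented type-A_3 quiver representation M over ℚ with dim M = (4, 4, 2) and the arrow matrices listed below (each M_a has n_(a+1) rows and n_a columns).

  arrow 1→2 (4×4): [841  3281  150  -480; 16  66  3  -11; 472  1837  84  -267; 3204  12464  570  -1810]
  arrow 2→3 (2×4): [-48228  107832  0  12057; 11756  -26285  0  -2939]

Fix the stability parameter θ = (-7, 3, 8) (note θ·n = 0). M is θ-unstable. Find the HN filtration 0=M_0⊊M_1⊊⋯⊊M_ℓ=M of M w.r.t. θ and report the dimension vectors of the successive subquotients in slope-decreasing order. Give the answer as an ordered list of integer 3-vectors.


Barcode: M ≅ I[1,1], I[1,2]^2, I[1,3], I[2,3]. HN layers by μ_θ (3 steps, strictly decreasing):
  μ^(1)=8; μ^(2)=3; μ^(3)=-7

((0, 0, 2); (0, 4, 0); (4, 0, 0))


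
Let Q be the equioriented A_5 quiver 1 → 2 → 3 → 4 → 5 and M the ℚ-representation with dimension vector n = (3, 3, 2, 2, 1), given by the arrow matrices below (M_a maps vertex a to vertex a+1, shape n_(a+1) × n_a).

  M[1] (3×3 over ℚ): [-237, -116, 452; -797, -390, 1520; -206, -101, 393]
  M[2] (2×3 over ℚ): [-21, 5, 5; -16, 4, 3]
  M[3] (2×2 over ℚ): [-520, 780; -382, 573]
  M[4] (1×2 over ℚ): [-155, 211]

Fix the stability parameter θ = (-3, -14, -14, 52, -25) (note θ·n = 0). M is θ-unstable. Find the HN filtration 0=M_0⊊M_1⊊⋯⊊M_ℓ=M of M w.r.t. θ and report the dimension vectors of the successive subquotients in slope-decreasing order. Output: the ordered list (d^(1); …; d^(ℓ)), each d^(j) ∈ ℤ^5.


Barcode: M ≅ I[1,2], I[1,3], I[1,5], I[4,4]. HN layers by μ_θ (4 steps, strictly decreasing):
  μ^(1)=52; μ^(2)=27/2; μ^(3)=-17/2; μ^(4)=-31/3

((0, 0, 0, 1, 0); (0, 0, 0, 1, 1); (1, 1, 0, 0, 0); (2, 2, 2, 0, 0))


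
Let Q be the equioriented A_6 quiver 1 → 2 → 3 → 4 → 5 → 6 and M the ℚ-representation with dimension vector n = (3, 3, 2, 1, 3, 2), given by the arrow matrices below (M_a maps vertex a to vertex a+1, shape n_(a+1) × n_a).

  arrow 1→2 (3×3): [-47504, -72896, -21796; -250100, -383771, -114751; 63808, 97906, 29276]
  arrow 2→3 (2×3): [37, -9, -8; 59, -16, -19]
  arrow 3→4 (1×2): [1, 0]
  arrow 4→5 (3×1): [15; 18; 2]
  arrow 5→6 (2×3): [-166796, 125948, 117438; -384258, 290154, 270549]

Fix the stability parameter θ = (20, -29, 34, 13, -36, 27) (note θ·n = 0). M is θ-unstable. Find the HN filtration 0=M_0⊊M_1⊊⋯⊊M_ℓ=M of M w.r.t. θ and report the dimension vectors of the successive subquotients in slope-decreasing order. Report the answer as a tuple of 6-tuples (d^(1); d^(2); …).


Interval decomposition of M: I[1,1], I[1,3], I[1,5], I[2,2], I[5,5], I[5,6], I[6,6].
HN type (ℓ=7): μ^(1)=34; μ^(2)=27; μ^(3)=20; μ^(4)=11/3; μ^(5)=-9/2; μ^(6)=-29; μ^(7)=-36

((0, 0, 1, 0, 0, 0); (0, 0, 0, 0, 0, 2); (1, 0, 0, 0, 0, 0); (0, 0, 1, 1, 1, 0); (2, 2, 0, 0, 0, 0); (0, 1, 0, 0, 0, 0); (0, 0, 0, 0, 2, 0))


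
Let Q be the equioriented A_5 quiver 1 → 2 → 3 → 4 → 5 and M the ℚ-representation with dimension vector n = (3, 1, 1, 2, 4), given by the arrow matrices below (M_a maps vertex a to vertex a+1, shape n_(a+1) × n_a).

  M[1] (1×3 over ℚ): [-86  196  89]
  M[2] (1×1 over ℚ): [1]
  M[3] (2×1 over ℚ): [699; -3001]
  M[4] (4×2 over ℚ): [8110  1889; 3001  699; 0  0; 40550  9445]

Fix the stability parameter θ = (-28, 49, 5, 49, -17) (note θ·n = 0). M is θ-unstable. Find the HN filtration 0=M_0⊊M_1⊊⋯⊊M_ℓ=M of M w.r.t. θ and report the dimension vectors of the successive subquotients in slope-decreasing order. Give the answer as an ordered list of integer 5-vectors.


Via rank(M_{q-1}∘⋯∘M_p): M ≅ I[1,1]^2, I[1,5], I[4,5], I[5,5]^2.
μ_θ-semistable layers: μ^(1)=43/2; μ^(2)=16; μ^(3)=-17; μ^(4)=-28

((0, 1, 1, 1, 1); (0, 0, 0, 1, 1); (0, 0, 0, 0, 2); (3, 0, 0, 0, 0))


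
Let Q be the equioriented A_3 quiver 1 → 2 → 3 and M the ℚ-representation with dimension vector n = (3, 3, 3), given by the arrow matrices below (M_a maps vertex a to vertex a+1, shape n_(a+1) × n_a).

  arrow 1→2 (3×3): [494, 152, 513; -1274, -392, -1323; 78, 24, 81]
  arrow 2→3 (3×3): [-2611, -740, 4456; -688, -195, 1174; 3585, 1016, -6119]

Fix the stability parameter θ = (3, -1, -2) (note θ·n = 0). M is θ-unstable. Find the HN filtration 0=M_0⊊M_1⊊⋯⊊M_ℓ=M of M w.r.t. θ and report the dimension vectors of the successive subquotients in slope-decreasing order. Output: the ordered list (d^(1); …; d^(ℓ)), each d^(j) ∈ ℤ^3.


Barcode: M ≅ I[1,1]^2, I[1,3], I[2,3]^2. HN layers by μ_θ (3 steps, strictly decreasing):
  μ^(1)=3; μ^(2)=0; μ^(3)=-3/2

((2, 0, 0); (1, 1, 1); (0, 2, 2))


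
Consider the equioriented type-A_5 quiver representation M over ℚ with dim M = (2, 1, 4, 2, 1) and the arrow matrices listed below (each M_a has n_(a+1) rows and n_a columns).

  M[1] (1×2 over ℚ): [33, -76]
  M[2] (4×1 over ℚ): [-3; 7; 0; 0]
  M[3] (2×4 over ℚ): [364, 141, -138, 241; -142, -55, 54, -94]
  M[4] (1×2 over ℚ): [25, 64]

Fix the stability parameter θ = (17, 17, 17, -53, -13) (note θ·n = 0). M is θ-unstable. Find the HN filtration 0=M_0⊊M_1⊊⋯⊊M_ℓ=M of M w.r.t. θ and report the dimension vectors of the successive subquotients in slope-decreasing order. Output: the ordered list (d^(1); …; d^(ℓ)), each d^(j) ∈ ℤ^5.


Via rank(M_{q-1}∘⋯∘M_p): M ≅ I[1,1], I[1,5], I[3,3]^2, I[3,4].
μ_θ-semistable layers: μ^(1)=17; μ^(2)=-3; μ^(3)=-18

((1, 0, 2, 0, 0); (1, 1, 1, 1, 1); (0, 0, 1, 1, 0))


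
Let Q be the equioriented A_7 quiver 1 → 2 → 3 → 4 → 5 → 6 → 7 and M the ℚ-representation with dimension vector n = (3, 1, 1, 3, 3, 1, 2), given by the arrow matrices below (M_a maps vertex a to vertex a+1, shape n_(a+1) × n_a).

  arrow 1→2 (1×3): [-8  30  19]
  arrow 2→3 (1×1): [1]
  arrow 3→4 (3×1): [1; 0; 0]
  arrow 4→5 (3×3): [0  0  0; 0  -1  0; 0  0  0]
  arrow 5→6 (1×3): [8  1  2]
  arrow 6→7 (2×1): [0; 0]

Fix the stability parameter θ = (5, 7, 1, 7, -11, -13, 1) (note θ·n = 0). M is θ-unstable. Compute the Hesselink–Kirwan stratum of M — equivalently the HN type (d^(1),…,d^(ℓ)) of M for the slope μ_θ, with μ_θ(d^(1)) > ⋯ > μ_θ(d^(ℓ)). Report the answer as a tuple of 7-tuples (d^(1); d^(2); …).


Barcode: M ≅ I[1,1]^2, I[1,4], I[4,4], I[4,6], I[5,5]^2, I[7,7]^2. HN layers by μ_θ (6 steps, strictly decreasing):
  μ^(1)=7; μ^(2)=5; μ^(3)=13/3; μ^(4)=1; μ^(5)=-17/3; μ^(6)=-11

((0, 0, 0, 2, 0, 0, 0); (2, 0, 0, 0, 0, 0, 0); (1, 1, 1, 0, 0, 0, 0); (0, 0, 0, 0, 0, 0, 2); (0, 0, 0, 1, 1, 1, 0); (0, 0, 0, 0, 2, 0, 0))


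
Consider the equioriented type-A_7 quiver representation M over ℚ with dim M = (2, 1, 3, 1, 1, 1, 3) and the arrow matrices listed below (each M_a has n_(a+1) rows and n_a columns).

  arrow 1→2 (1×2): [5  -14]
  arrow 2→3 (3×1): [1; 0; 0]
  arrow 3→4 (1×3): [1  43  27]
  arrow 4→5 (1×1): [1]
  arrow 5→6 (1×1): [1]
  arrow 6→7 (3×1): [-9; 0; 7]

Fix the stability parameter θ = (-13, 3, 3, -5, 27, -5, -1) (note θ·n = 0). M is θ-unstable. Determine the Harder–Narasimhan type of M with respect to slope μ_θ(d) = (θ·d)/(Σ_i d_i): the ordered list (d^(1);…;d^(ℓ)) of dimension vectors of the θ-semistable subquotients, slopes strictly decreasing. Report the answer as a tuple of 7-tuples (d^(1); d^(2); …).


Barcode: M ≅ I[1,1], I[1,7], I[3,3]^2, I[7,7]^2. HN layers by μ_θ (5 steps, strictly decreasing):
  μ^(1)=7; μ^(2)=3; μ^(3)=1/3; μ^(4)=-1; μ^(5)=-13

((0, 0, 0, 0, 1, 1, 1); (0, 0, 2, 0, 0, 0, 0); (0, 1, 1, 1, 0, 0, 0); (0, 0, 0, 0, 0, 0, 2); (2, 0, 0, 0, 0, 0, 0))


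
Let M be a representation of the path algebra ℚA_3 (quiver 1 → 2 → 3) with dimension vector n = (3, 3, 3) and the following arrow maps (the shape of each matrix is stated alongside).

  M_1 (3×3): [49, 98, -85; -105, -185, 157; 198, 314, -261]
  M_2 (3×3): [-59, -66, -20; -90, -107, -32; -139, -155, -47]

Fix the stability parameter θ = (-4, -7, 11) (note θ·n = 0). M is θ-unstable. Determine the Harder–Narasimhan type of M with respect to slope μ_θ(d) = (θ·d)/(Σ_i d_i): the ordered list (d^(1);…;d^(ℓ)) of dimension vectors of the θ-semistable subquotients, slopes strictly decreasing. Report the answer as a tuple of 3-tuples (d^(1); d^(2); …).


Barcode: M ≅ I[1,3]^3. HN layers by μ_θ (2 steps, strictly decreasing):
  μ^(1)=11; μ^(2)=-11/2

((0, 0, 3); (3, 3, 0))


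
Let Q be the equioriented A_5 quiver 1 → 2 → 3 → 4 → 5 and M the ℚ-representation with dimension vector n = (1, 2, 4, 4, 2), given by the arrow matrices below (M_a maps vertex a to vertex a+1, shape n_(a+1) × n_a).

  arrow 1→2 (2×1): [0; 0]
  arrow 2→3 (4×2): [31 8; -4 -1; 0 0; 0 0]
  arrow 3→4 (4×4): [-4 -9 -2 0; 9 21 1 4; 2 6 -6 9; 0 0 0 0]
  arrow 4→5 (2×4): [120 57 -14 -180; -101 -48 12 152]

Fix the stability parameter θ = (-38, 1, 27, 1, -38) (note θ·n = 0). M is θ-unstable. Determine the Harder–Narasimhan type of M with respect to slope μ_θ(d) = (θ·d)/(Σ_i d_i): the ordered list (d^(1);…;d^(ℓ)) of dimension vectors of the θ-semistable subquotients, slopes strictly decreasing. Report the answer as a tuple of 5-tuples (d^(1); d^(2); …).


Via rank(M_{q-1}∘⋯∘M_p): M ≅ I[1,1], I[2,5]^2, I[3,3], I[3,4], I[4,4].
μ_θ-semistable layers: μ^(1)=27; μ^(2)=14; μ^(3)=1; μ^(4)=-9/4; μ^(5)=-38

((0, 0, 1, 0, 0); (0, 0, 1, 1, 0); (0, 0, 0, 1, 0); (0, 2, 2, 2, 2); (1, 0, 0, 0, 0))


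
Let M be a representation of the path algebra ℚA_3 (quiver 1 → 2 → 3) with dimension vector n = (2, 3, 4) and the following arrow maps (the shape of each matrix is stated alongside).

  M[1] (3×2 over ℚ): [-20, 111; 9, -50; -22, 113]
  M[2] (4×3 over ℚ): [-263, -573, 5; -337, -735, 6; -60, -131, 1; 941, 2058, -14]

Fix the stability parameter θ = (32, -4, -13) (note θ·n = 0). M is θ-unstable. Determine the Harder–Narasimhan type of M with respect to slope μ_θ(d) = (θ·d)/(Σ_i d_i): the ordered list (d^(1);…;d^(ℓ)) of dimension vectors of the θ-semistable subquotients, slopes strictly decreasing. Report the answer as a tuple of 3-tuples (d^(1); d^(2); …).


Barcode: M ≅ I[1,3]^2, I[2,3], I[3,3]. HN layers by μ_θ (3 steps, strictly decreasing):
  μ^(1)=5; μ^(2)=-17/2; μ^(3)=-13

((2, 2, 2); (0, 1, 1); (0, 0, 1))


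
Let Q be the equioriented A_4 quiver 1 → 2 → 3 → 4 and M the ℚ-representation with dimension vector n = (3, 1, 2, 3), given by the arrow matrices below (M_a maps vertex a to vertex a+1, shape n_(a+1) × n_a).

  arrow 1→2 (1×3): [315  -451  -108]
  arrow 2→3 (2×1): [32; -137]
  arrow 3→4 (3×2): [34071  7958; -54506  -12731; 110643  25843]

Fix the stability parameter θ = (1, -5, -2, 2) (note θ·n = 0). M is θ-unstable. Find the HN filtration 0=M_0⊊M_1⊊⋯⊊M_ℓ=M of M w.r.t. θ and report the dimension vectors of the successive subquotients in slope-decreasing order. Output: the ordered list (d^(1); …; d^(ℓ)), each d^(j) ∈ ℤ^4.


Barcode: M ≅ I[1,1]^2, I[1,4], I[3,4], I[4,4]. HN layers by μ_θ (3 steps, strictly decreasing):
  μ^(1)=2; μ^(2)=1; μ^(3)=-2

((0, 0, 0, 3); (2, 0, 0, 0); (1, 1, 2, 0))


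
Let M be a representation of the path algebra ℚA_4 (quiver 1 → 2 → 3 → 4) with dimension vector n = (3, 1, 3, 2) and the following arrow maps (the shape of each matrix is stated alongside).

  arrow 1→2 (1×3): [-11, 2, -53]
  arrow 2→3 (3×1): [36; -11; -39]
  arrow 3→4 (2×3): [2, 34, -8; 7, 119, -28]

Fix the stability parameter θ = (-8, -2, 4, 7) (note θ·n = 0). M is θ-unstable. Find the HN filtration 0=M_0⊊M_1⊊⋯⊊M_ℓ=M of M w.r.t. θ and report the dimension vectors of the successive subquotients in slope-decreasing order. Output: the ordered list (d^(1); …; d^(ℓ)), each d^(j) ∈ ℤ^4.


Barcode: M ≅ I[1,1]^2, I[1,4], I[3,3]^2, I[4,4]. HN layers by μ_θ (4 steps, strictly decreasing):
  μ^(1)=7; μ^(2)=4; μ^(3)=-2; μ^(4)=-8

((0, 0, 0, 2); (0, 0, 3, 0); (0, 1, 0, 0); (3, 0, 0, 0))


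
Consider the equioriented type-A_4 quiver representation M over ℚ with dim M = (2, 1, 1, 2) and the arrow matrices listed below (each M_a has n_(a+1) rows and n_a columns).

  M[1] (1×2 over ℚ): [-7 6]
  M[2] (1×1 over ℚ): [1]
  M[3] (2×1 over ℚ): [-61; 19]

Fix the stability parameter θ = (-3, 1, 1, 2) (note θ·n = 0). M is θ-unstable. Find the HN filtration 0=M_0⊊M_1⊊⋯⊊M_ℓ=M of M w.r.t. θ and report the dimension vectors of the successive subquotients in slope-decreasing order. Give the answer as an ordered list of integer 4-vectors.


Via rank(M_{q-1}∘⋯∘M_p): M ≅ I[1,1], I[1,4], I[4,4].
μ_θ-semistable layers: μ^(1)=2; μ^(2)=1; μ^(3)=-3

((0, 0, 0, 2); (0, 1, 1, 0); (2, 0, 0, 0))


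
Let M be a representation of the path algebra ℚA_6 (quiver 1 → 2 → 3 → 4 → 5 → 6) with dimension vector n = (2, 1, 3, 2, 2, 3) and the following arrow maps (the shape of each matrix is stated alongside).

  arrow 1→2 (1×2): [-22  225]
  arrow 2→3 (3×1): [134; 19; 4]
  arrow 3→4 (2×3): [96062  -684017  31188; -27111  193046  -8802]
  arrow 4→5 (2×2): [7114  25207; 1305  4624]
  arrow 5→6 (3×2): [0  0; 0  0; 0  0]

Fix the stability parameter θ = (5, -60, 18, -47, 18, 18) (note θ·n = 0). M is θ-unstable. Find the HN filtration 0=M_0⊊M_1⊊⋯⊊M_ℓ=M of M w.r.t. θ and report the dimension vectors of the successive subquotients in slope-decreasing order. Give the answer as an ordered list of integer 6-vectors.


Barcode: M ≅ I[1,1], I[1,5], I[3,3], I[3,5], I[6,6]^3. HN layers by μ_θ (4 steps, strictly decreasing):
  μ^(1)=18; μ^(2)=5; μ^(3)=-29/2; μ^(4)=-55/2

((0, 0, 1, 0, 2, 3); (1, 0, 0, 0, 0, 0); (0, 0, 2, 2, 0, 0); (1, 1, 0, 0, 0, 0))


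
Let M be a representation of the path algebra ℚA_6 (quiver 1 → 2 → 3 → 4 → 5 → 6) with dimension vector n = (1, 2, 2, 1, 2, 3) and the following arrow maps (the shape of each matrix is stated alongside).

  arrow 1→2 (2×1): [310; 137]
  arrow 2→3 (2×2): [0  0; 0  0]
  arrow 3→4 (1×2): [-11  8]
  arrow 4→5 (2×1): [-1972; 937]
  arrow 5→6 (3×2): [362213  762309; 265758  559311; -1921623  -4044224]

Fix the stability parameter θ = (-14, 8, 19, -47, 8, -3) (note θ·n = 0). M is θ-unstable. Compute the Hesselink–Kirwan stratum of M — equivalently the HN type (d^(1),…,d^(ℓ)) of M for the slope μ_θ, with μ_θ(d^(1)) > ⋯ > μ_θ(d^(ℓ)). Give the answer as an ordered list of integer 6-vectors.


Via rank(M_{q-1}∘⋯∘M_p): M ≅ I[1,2], I[2,2], I[3,3], I[3,6], I[5,6], I[6,6].
μ_θ-semistable layers: μ^(1)=19; μ^(2)=8; μ^(3)=5/2; μ^(4)=-3; μ^(5)=-14

((0, 0, 1, 0, 0, 0); (0, 2, 0, 0, 0, 0); (0, 0, 0, 0, 2, 2); (0, 0, 0, 0, 0, 1); (1, 0, 1, 1, 0, 0))


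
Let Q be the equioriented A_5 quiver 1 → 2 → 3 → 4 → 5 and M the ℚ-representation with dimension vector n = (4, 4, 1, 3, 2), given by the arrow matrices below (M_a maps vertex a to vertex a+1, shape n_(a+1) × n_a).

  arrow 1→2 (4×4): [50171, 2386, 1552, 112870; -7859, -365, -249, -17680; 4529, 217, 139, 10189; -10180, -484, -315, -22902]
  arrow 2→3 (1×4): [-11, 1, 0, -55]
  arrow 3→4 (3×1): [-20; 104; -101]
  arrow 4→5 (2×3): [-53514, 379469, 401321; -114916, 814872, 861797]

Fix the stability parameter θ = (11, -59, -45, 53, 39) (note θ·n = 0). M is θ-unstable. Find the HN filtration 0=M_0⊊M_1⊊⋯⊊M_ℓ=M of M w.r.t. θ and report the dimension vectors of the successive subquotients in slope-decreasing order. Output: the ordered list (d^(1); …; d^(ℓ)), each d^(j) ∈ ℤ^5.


Via rank(M_{q-1}∘⋯∘M_p): M ≅ I[1,2]^3, I[1,5], I[4,4], I[4,5].
μ_θ-semistable layers: μ^(1)=53; μ^(2)=46; μ^(3)=-24; μ^(4)=-31

((0, 0, 0, 1, 0); (0, 0, 0, 2, 2); (3, 3, 0, 0, 0); (1, 1, 1, 0, 0))


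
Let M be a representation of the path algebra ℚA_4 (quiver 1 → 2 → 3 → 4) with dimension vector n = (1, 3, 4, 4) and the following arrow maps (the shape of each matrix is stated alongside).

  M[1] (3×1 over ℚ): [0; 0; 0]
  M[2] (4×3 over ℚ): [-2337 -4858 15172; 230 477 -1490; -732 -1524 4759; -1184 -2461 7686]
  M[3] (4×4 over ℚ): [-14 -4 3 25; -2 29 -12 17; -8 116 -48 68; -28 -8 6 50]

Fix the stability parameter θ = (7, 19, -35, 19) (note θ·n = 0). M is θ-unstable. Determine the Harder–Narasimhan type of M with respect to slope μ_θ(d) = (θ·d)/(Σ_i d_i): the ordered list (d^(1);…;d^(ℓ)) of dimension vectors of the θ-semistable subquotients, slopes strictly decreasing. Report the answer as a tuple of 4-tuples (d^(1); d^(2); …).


Via rank(M_{q-1}∘⋯∘M_p): M ≅ I[1,1], I[2,3]^2, I[2,4], I[3,4], I[4,4]^2.
μ_θ-semistable layers: μ^(1)=19; μ^(2)=7; μ^(3)=-8; μ^(4)=-35

((0, 0, 0, 4); (1, 0, 0, 0); (0, 3, 3, 0); (0, 0, 1, 0))


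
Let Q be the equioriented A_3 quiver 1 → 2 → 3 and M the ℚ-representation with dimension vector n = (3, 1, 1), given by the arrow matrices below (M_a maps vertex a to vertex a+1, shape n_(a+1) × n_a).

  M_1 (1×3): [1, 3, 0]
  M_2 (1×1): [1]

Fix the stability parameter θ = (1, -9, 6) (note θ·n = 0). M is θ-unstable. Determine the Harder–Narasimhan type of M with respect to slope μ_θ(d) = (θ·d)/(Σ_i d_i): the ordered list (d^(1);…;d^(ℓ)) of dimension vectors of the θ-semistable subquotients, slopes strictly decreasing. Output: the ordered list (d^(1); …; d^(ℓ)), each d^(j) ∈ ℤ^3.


Interval decomposition of M: I[1,1]^2, I[1,3].
HN type (ℓ=3): μ^(1)=6; μ^(2)=1; μ^(3)=-4

((0, 0, 1); (2, 0, 0); (1, 1, 0))


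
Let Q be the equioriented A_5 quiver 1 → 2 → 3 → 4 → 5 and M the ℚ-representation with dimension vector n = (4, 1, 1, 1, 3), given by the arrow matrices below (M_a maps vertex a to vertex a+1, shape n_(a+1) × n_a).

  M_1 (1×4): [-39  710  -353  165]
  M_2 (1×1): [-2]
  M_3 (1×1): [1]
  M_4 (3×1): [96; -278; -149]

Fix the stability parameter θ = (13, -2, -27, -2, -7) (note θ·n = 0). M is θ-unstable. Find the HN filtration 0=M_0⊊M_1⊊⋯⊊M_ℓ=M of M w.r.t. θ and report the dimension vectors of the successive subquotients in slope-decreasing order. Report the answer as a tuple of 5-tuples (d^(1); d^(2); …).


Interval decomposition of M: I[1,1]^3, I[1,5], I[5,5]^2.
HN type (ℓ=4): μ^(1)=13; μ^(2)=-9/2; μ^(3)=-16/3; μ^(4)=-7

((3, 0, 0, 0, 0); (0, 0, 0, 1, 1); (1, 1, 1, 0, 0); (0, 0, 0, 0, 2))


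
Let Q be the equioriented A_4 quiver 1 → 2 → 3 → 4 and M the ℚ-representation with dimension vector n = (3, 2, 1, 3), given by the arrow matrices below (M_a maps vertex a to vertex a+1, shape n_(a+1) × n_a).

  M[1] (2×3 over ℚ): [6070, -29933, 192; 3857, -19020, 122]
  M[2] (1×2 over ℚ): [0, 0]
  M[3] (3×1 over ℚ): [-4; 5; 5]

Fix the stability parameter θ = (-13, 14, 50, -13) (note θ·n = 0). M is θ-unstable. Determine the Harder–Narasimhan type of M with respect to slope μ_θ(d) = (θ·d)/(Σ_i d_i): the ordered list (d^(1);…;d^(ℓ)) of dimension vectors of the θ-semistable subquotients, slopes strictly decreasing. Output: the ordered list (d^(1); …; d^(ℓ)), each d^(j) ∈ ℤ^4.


Interval decomposition of M: I[1,1], I[1,2]^2, I[3,4], I[4,4]^2.
HN type (ℓ=3): μ^(1)=37/2; μ^(2)=14; μ^(3)=-13

((0, 0, 1, 1); (0, 2, 0, 0); (3, 0, 0, 2))


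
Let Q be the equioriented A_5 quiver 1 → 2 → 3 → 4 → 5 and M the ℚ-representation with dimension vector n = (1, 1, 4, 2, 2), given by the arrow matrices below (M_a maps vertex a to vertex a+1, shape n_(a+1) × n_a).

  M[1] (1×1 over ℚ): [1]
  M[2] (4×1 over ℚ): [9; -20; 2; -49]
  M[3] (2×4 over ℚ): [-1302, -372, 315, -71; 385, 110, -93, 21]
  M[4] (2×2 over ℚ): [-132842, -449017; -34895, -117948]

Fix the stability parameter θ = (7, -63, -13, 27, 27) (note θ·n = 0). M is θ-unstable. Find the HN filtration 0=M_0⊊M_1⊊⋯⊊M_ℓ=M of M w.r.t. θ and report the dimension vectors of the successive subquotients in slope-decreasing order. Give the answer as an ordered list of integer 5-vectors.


Via rank(M_{q-1}∘⋯∘M_p): M ≅ I[1,5], I[3,3]^2, I[3,5].
μ_θ-semistable layers: μ^(1)=27; μ^(2)=-13; μ^(3)=-28

((0, 0, 0, 2, 2); (0, 0, 4, 0, 0); (1, 1, 0, 0, 0))


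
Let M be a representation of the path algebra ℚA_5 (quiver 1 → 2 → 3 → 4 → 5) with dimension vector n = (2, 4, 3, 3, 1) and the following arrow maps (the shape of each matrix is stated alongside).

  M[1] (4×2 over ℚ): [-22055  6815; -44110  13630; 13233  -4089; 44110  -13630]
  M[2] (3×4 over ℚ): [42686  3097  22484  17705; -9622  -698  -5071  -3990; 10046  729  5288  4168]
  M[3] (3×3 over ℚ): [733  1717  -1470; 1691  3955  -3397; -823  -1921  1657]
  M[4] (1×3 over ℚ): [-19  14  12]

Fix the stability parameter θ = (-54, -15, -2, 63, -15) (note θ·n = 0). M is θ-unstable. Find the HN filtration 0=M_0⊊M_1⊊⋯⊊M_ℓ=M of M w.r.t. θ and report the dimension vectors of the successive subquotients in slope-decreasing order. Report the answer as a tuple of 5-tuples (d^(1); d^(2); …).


Interval decomposition of M: I[1,1], I[1,5], I[2,2], I[2,4]^2.
HN type (ℓ=5): μ^(1)=63; μ^(2)=24; μ^(3)=-2; μ^(4)=-15; μ^(5)=-54

((0, 0, 0, 2, 0); (0, 0, 0, 1, 1); (0, 0, 3, 0, 0); (0, 4, 0, 0, 0); (2, 0, 0, 0, 0))


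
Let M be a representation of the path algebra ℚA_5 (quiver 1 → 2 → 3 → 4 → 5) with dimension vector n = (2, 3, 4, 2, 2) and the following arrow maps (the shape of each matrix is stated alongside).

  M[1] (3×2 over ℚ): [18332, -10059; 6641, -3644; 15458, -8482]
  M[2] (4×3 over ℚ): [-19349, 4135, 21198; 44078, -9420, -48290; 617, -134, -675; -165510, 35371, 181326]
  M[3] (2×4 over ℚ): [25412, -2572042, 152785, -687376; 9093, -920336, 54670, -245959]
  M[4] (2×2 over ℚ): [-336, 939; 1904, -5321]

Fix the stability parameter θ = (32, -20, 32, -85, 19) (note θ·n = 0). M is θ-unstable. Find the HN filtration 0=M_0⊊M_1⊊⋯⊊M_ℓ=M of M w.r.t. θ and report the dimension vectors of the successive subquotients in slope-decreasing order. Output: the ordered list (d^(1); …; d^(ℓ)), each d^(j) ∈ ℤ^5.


Interval decomposition of M: I[1,4], I[1,5], I[2,3], I[3,3], I[5,5].
HN type (ℓ=4): μ^(1)=32; μ^(2)=19; μ^(3)=-41/4; μ^(4)=-20

((0, 0, 2, 0, 0); (0, 0, 0, 0, 2); (2, 2, 2, 2, 0); (0, 1, 0, 0, 0))


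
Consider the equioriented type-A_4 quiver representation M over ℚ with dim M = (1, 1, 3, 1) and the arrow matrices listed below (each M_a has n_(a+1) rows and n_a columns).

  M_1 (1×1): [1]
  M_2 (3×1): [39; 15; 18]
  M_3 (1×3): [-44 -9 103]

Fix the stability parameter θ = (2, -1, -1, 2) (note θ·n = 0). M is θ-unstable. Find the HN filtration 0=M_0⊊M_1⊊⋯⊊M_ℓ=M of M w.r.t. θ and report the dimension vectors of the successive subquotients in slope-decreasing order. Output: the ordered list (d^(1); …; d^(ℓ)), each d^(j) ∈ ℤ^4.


Barcode: M ≅ I[1,4], I[3,3]^2. HN layers by μ_θ (3 steps, strictly decreasing):
  μ^(1)=2; μ^(2)=0; μ^(3)=-1

((0, 0, 0, 1); (1, 1, 1, 0); (0, 0, 2, 0))


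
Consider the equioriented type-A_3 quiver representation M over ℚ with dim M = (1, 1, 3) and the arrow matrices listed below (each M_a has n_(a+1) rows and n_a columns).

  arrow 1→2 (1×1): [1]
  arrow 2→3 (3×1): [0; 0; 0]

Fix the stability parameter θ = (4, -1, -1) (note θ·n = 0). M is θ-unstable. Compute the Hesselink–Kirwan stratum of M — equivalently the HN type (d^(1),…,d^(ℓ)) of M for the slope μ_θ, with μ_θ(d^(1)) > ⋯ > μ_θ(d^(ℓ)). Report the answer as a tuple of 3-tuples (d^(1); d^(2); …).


Barcode: M ≅ I[1,2], I[3,3]^3. HN layers by μ_θ (2 steps, strictly decreasing):
  μ^(1)=3/2; μ^(2)=-1

((1, 1, 0); (0, 0, 3))


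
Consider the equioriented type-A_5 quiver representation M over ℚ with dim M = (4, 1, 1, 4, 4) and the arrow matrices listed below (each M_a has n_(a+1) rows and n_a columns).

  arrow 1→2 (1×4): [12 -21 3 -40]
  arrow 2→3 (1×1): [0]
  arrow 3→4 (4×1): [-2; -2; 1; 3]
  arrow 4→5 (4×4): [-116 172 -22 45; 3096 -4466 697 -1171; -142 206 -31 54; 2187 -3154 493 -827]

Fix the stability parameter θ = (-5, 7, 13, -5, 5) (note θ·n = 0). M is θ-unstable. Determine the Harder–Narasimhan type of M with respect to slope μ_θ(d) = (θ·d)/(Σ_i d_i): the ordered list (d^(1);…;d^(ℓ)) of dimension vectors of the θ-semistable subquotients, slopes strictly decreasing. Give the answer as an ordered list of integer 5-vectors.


Via rank(M_{q-1}∘⋯∘M_p): M ≅ I[1,1]^3, I[1,2], I[3,5], I[4,4], I[4,5]^2, I[5,5].
μ_θ-semistable layers: μ^(1)=7; μ^(2)=5; μ^(3)=4; μ^(4)=-5

((0, 1, 0, 0, 0); (0, 0, 0, 0, 4); (0, 0, 1, 1, 0); (4, 0, 0, 3, 0))


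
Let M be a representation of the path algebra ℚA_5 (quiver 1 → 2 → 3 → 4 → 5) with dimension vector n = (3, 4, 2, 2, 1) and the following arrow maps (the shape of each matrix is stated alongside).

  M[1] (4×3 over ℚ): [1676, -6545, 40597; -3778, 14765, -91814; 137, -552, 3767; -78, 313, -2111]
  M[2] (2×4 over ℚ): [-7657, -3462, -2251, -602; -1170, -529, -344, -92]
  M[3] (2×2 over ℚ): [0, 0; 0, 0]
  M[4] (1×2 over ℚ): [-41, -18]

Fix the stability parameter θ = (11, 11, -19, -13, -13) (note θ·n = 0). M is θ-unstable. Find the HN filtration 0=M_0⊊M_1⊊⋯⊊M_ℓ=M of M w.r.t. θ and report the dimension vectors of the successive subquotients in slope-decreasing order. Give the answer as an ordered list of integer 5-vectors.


Barcode: M ≅ I[1,2], I[1,3]^2, I[2,2], I[4,4], I[4,5]. HN layers by μ_θ (3 steps, strictly decreasing):
  μ^(1)=11; μ^(2)=1; μ^(3)=-13

((1, 2, 0, 0, 0); (2, 2, 2, 0, 0); (0, 0, 0, 2, 1))


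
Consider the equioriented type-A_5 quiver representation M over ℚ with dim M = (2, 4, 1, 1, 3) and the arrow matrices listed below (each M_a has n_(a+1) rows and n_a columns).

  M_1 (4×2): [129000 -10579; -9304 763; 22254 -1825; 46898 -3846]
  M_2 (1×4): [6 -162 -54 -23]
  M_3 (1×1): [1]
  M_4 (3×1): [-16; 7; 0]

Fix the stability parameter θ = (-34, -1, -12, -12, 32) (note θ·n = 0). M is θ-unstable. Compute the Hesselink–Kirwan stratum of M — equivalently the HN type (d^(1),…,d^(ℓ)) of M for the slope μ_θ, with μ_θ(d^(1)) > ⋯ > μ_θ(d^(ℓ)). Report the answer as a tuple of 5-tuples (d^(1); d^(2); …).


Via rank(M_{q-1}∘⋯∘M_p): M ≅ I[1,2], I[1,5], I[2,2]^2, I[5,5]^2.
μ_θ-semistable layers: μ^(1)=32; μ^(2)=-1; μ^(3)=-25/3; μ^(4)=-34

((0, 0, 0, 0, 3); (0, 3, 0, 0, 0); (0, 1, 1, 1, 0); (2, 0, 0, 0, 0))


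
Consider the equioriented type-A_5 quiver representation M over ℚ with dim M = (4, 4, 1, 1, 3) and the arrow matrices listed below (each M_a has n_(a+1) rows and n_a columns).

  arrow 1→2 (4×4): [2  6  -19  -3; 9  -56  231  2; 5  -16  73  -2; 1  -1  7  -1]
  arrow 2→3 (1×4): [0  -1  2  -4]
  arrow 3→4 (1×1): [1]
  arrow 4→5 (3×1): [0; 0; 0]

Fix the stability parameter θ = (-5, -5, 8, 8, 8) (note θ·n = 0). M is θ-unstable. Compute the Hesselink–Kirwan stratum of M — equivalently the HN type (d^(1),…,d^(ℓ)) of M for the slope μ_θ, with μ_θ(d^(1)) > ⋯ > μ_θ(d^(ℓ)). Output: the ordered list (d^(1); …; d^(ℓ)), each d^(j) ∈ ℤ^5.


Barcode: M ≅ I[1,2]^3, I[1,4], I[5,5]^3. HN layers by μ_θ (2 steps, strictly decreasing):
  μ^(1)=8; μ^(2)=-5

((0, 0, 1, 1, 3); (4, 4, 0, 0, 0))


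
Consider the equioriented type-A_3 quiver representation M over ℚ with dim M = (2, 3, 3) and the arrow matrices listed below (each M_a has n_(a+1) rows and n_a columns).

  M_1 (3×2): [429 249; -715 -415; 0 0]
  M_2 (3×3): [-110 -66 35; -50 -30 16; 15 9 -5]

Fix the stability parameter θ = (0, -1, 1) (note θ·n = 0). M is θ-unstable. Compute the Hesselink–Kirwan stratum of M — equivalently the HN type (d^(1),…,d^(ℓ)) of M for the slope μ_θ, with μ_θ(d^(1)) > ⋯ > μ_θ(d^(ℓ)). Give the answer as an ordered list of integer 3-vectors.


Via rank(M_{q-1}∘⋯∘M_p): M ≅ I[1,1], I[1,2], I[2,3]^2, I[3,3].
μ_θ-semistable layers: μ^(1)=1; μ^(2)=0; μ^(3)=-1/2; μ^(4)=-1

((0, 0, 3); (1, 0, 0); (1, 1, 0); (0, 2, 0))


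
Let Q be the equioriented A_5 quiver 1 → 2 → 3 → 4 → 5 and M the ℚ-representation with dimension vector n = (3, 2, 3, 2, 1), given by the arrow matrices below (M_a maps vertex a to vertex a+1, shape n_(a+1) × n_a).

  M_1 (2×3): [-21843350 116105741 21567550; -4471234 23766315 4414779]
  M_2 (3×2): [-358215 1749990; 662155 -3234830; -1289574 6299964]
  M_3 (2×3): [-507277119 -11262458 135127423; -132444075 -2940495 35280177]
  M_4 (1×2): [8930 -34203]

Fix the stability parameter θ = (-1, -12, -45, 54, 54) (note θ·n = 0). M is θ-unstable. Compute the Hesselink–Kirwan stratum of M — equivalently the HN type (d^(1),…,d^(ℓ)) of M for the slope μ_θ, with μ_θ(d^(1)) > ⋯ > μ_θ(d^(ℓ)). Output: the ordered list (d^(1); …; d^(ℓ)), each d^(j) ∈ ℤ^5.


Via rank(M_{q-1}∘⋯∘M_p): M ≅ I[1,1], I[1,2], I[1,5], I[3,3], I[3,4].
μ_θ-semistable layers: μ^(1)=54; μ^(2)=-1; μ^(3)=-13/2; μ^(4)=-58/3; μ^(5)=-45

((0, 0, 0, 2, 1); (1, 0, 0, 0, 0); (1, 1, 0, 0, 0); (1, 1, 1, 0, 0); (0, 0, 2, 0, 0))
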